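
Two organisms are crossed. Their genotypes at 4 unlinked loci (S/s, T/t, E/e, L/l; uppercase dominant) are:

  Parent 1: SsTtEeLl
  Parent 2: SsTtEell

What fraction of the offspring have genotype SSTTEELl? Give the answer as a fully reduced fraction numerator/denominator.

SsTtEeLl gametes: STEL×1, STEl×1, STeL×1, STel×1, StEL×1, StEl×1, SteL×1, Stel×1, sTEL×1, sTEl×1, sTeL×1, sTel×1, stEL×1, stEl×1, steL×1, stel×1
SsTtEell gametes: STEl×2, STel×2, StEl×2, Stel×2, sTEl×2, sTel×2, stEl×2, stel×2
SsTtEeLl×SsTtEell grid (16·16=256): SSTTEELl=2 SSTTEEll=2 SSTTEeLl=4 SSTTEell=4 SSTTeeLl=2 SSTTeell=2 SSTtEELl=4 SSTtEEll=4 SSTtEeLl=8 SSTtEell=8 SSTteeLl=4 SSTteell=4 SSttEELl=2 SSttEEll=2 SSttEeLl=4 SSttEell=4 SStteeLl=2 SStteell=2 SsTTEELl=4 SsTTEEll=4 SsTTEeLl=8 SsTTEell=8 SsTTeeLl=4 SsTTeell=4 SsTtEELl=8 SsTtEEll=8 SsTtEeLl=16 SsTtEell=16 SsTteeLl=8 SsTteell=8 SsttEELl=4 SsttEEll=4 SsttEeLl=8 SsttEell=8 SstteeLl=4 Sstteell=4 ssTTEELl=2 ssTTEEll=2 ssTTEeLl=4 ssTTEell=4 ssTTeeLl=2 ssTTeell=2 ssTtEELl=4 ssTtEEll=4 ssTtEeLl=8 ssTtEell=8 ssTteeLl=4 ssTteell=4 ssttEELl=2 ssttEEll=2 ssttEeLl=4 ssttEell=4 sstteeLl=2 sstteell=2
SSTTEELl hits 2/256; gcd=2; 2÷2/256÷2 = 1/128

P(SSTTEELl) = 1/128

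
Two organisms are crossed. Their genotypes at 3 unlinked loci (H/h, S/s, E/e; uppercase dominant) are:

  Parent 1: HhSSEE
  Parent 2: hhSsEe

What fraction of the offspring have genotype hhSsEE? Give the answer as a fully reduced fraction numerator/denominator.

P(hhSsEE) = 1/8

HhSSEE gametes: HSE×4, hSE×4
hhSsEe gametes: hSE×2, hSe×2, hsE×2, hse×2
HhSSEE×hhSsEe grid (8·8=64): HhSSEE=8 HhSSEe=8 HhSsEE=8 HhSsEe=8 hhSSEE=8 hhSSEe=8 hhSsEE=8 hhSsEe=8
hhSsEE hits 8/64; gcd=8; 8÷8/64÷8 = 1/8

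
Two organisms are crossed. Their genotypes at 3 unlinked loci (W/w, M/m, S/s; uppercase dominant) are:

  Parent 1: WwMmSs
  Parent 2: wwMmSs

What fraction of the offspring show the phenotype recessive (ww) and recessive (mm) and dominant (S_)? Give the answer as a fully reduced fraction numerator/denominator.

WwMmSs gametes: WMS×1, WMs×1, WmS×1, Wms×1, wMS×1, wMs×1, wmS×1, wms×1
wwMmSs gametes: wMS×2, wMs×2, wmS×2, wms×2
WwMmSs×wwMmSs grid (8·8=64): WwMMSS=2 WwMMSs=4 WwMMss=2 WwMmSS=4 WwMmSs=8 WwMmss=4 WwmmSS=2 WwmmSs=4 Wwmmss=2 wwMMSS=2 wwMMSs=4 wwMMss=2 wwMmSS=4 wwMmSs=8 wwMmss=4 wwmmSS=2 wwmmSs=4 wwmmss=2
ww mm S_ hits 6/64; gcd=2; 6÷2/64÷2 = 3/32

P(ww mm S_) = 3/32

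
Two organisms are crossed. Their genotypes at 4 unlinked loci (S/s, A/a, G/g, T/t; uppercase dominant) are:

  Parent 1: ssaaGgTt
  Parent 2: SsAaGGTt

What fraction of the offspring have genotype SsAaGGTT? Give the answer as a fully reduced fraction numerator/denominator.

ssaaGgTt gametes: saGT×4, saGt×4, sagT×4, sagt×4
SsAaGGTt gametes: SAGT×2, SAGt×2, SaGT×2, SaGt×2, sAGT×2, sAGt×2, saGT×2, saGt×2
ssaaGgTt×SsAaGGTt grid (16·16=256): SsAaGGTT=8 SsAaGGTt=16 SsAaGGtt=8 SsAaGgTT=8 SsAaGgTt=16 SsAaGgtt=8 SsaaGGTT=8 SsaaGGTt=16 SsaaGGtt=8 SsaaGgTT=8 SsaaGgTt=16 SsaaGgtt=8 ssAaGGTT=8 ssAaGGTt=16 ssAaGGtt=8 ssAaGgTT=8 ssAaGgTt=16 ssAaGgtt=8 ssaaGGTT=8 ssaaGGTt=16 ssaaGGtt=8 ssaaGgTT=8 ssaaGgTt=16 ssaaGgtt=8
SsAaGGTT hits 8/256; gcd=8; 8÷8/256÷8 = 1/32

P(SsAaGGTT) = 1/32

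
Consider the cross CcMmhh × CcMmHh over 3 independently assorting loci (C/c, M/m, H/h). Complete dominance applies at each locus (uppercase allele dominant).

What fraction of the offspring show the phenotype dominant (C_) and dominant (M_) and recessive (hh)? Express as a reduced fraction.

P(C_ M_ hh) = 9/32

CcMmhh gametes: CMh×2, Cmh×2, cMh×2, cmh×2
CcMmHh gametes: CMH×1, CMh×1, CmH×1, Cmh×1, cMH×1, cMh×1, cmH×1, cmh×1
CcMmhh×CcMmHh grid (8·8=64): CCMMHh=2 CCMMhh=2 CCMmHh=4 CCMmhh=4 CCmmHh=2 CCmmhh=2 CcMMHh=4 CcMMhh=4 CcMmHh=8 CcMmhh=8 CcmmHh=4 Ccmmhh=4 ccMMHh=2 ccMMhh=2 ccMmHh=4 ccMmhh=4 ccmmHh=2 ccmmhh=2
C_ M_ hh hits 18/64; gcd=2; 18÷2/64÷2 = 9/32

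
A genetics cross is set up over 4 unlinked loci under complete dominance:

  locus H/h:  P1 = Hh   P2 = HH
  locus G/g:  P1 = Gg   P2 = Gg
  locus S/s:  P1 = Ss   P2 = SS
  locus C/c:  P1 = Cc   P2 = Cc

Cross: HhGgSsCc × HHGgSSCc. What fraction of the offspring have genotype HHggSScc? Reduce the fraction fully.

HhGgSsCc gametes: HGSC×1, HGSc×1, HGsC×1, HGsc×1, HgSC×1, HgSc×1, HgsC×1, Hgsc×1, hGSC×1, hGSc×1, hGsC×1, hGsc×1, hgSC×1, hgSc×1, hgsC×1, hgsc×1
HHGgSSCc gametes: HGSC×4, HGSc×4, HgSC×4, HgSc×4
HhGgSsCc×HHGgSSCc grid (16·16=256): HHGGSSCC=4 HHGGSSCc=8 HHGGSScc=4 HHGGSsCC=4 HHGGSsCc=8 HHGGSscc=4 HHGgSSCC=8 HHGgSSCc=16 HHGgSScc=8 HHGgSsCC=8 HHGgSsCc=16 HHGgSscc=8 HHggSSCC=4 HHggSSCc=8 HHggSScc=4 HHggSsCC=4 HHggSsCc=8 HHggSscc=4 HhGGSSCC=4 HhGGSSCc=8 HhGGSScc=4 HhGGSsCC=4 HhGGSsCc=8 HhGGSscc=4 HhGgSSCC=8 HhGgSSCc=16 HhGgSScc=8 HhGgSsCC=8 HhGgSsCc=16 HhGgSscc=8 HhggSSCC=4 HhggSSCc=8 HhggSScc=4 HhggSsCC=4 HhggSsCc=8 HhggSscc=4
HHggSScc hits 4/256; gcd=4; 4÷4/256÷4 = 1/64

P(HHggSScc) = 1/64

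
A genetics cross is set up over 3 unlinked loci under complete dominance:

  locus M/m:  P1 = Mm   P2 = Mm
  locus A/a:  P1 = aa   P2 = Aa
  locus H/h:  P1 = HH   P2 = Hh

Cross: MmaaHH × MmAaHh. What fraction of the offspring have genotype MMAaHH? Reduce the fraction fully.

P(MMAaHH) = 1/16

MmaaHH gametes: MaH×4, maH×4
MmAaHh gametes: MAH×1, MAh×1, MaH×1, Mah×1, mAH×1, mAh×1, maH×1, mah×1
MmaaHH×MmAaHh grid (8·8=64): MMAaHH=4 MMAaHh=4 MMaaHH=4 MMaaHh=4 MmAaHH=8 MmAaHh=8 MmaaHH=8 MmaaHh=8 mmAaHH=4 mmAaHh=4 mmaaHH=4 mmaaHh=4
MMAaHH hits 4/64; gcd=4; 4÷4/64÷4 = 1/16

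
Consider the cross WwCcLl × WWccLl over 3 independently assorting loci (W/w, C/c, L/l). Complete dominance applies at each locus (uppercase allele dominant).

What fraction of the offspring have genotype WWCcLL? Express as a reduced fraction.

WwCcLl gametes: WCL×1, WCl×1, WcL×1, Wcl×1, wCL×1, wCl×1, wcL×1, wcl×1
WWccLl gametes: WcL×4, Wcl×4
WwCcLl×WWccLl grid (8·8=64): WWCcLL=4 WWCcLl=8 WWCcll=4 WWccLL=4 WWccLl=8 WWccll=4 WwCcLL=4 WwCcLl=8 WwCcll=4 WwccLL=4 WwccLl=8 Wwccll=4
WWCcLL hits 4/64; gcd=4; 4÷4/64÷4 = 1/16

P(WWCcLL) = 1/16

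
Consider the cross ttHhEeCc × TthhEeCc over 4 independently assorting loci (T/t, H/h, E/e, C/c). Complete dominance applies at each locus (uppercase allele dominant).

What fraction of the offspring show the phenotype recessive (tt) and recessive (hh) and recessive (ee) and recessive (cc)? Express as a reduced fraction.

P(tt hh ee cc) = 1/64

ttHhEeCc gametes: tHEC×2, tHEc×2, tHeC×2, tHec×2, thEC×2, thEc×2, theC×2, thec×2
TthhEeCc gametes: ThEC×2, ThEc×2, TheC×2, Thec×2, thEC×2, thEc×2, theC×2, thec×2
ttHhEeCc×TthhEeCc grid (16·16=256): TtHhEECC=4 TtHhEECc=8 TtHhEEcc=4 TtHhEeCC=8 TtHhEeCc=16 TtHhEecc=8 TtHheeCC=4 TtHheeCc=8 TtHheecc=4 TthhEECC=4 TthhEECc=8 TthhEEcc=4 TthhEeCC=8 TthhEeCc=16 TthhEecc=8 TthheeCC=4 TthheeCc=8 Tthheecc=4 ttHhEECC=4 ttHhEECc=8 ttHhEEcc=4 ttHhEeCC=8 ttHhEeCc=16 ttHhEecc=8 ttHheeCC=4 ttHheeCc=8 ttHheecc=4 tthhEECC=4 tthhEECc=8 tthhEEcc=4 tthhEeCC=8 tthhEeCc=16 tthhEecc=8 tthheeCC=4 tthheeCc=8 tthheecc=4
tt hh ee cc hits 4/256; gcd=4; 4÷4/256÷4 = 1/64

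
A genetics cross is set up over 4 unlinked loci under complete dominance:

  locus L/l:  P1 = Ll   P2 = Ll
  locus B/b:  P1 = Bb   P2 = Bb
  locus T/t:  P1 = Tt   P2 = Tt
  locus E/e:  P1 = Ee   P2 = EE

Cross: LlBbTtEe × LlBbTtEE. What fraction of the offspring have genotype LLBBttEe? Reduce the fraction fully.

P(LLBBttEe) = 1/128

LlBbTtEe gametes: LBTE×1, LBTe×1, LBtE×1, LBte×1, LbTE×1, LbTe×1, LbtE×1, Lbte×1, lBTE×1, lBTe×1, lBtE×1, lBte×1, lbTE×1, lbTe×1, lbtE×1, lbte×1
LlBbTtEE gametes: LBTE×2, LBtE×2, LbTE×2, LbtE×2, lBTE×2, lBtE×2, lbTE×2, lbtE×2
LlBbTtEe×LlBbTtEE grid (16·16=256): LLBBTTEE=2 LLBBTTEe=2 LLBBTtEE=4 LLBBTtEe=4 LLBBttEE=2 LLBBttEe=2 LLBbTTEE=4 LLBbTTEe=4 LLBbTtEE=8 LLBbTtEe=8 LLBbttEE=4 LLBbttEe=4 LLbbTTEE=2 LLbbTTEe=2 LLbbTtEE=4 LLbbTtEe=4 LLbbttEE=2 LLbbttEe=2 LlBBTTEE=4 LlBBTTEe=4 LlBBTtEE=8 LlBBTtEe=8 LlBBttEE=4 LlBBttEe=4 LlBbTTEE=8 LlBbTTEe=8 LlBbTtEE=16 LlBbTtEe=16 LlBbttEE=8 LlBbttEe=8 LlbbTTEE=4 LlbbTTEe=4 LlbbTtEE=8 LlbbTtEe=8 LlbbttEE=4 LlbbttEe=4 llBBTTEE=2 llBBTTEe=2 llBBTtEE=4 llBBTtEe=4 llBBttEE=2 llBBttEe=2 llBbTTEE=4 llBbTTEe=4 llBbTtEE=8 llBbTtEe=8 llBbttEE=4 llBbttEe=4 llbbTTEE=2 llbbTTEe=2 llbbTtEE=4 llbbTtEe=4 llbbttEE=2 llbbttEe=2
LLBBttEe hits 2/256; gcd=2; 2÷2/256÷2 = 1/128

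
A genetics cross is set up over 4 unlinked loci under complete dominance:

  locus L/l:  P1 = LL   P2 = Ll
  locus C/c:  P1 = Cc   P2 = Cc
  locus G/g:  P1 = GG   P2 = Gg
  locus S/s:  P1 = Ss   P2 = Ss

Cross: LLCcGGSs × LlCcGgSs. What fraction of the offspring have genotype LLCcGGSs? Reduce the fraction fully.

LLCcGGSs gametes: LCGS×4, LCGs×4, LcGS×4, LcGs×4
LlCcGgSs gametes: LCGS×1, LCGs×1, LCgS×1, LCgs×1, LcGS×1, LcGs×1, LcgS×1, Lcgs×1, lCGS×1, lCGs×1, lCgS×1, lCgs×1, lcGS×1, lcGs×1, lcgS×1, lcgs×1
LLCcGGSs×LlCcGgSs grid (16·16=256): LLCCGGSS=4 LLCCGGSs=8 LLCCGGss=4 LLCCGgSS=4 LLCCGgSs=8 LLCCGgss=4 LLCcGGSS=8 LLCcGGSs=16 LLCcGGss=8 LLCcGgSS=8 LLCcGgSs=16 LLCcGgss=8 LLccGGSS=4 LLccGGSs=8 LLccGGss=4 LLccGgSS=4 LLccGgSs=8 LLccGgss=4 LlCCGGSS=4 LlCCGGSs=8 LlCCGGss=4 LlCCGgSS=4 LlCCGgSs=8 LlCCGgss=4 LlCcGGSS=8 LlCcGGSs=16 LlCcGGss=8 LlCcGgSS=8 LlCcGgSs=16 LlCcGgss=8 LlccGGSS=4 LlccGGSs=8 LlccGGss=4 LlccGgSS=4 LlccGgSs=8 LlccGgss=4
LLCcGGSs hits 16/256; gcd=16; 16÷16/256÷16 = 1/16

P(LLCcGGSs) = 1/16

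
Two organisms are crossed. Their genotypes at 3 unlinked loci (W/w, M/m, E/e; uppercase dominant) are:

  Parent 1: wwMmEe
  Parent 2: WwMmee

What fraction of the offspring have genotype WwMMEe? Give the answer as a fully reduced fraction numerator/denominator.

wwMmEe gametes: wME×2, wMe×2, wmE×2, wme×2
WwMmee gametes: WMe×2, Wme×2, wMe×2, wme×2
wwMmEe×WwMmee grid (8·8=64): WwMMEe=4 WwMMee=4 WwMmEe=8 WwMmee=8 WwmmEe=4 Wwmmee=4 wwMMEe=4 wwMMee=4 wwMmEe=8 wwMmee=8 wwmmEe=4 wwmmee=4
WwMMEe hits 4/64; gcd=4; 4÷4/64÷4 = 1/16

P(WwMMEe) = 1/16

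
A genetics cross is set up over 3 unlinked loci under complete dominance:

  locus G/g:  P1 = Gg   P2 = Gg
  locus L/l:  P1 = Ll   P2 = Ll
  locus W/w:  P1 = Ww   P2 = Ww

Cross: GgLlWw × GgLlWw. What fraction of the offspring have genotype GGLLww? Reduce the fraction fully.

GgLlWw gametes: GLW×1, GLw×1, GlW×1, Glw×1, gLW×1, gLw×1, glW×1, glw×1
GgLlWw gametes: GLW×1, GLw×1, GlW×1, Glw×1, gLW×1, gLw×1, glW×1, glw×1
GgLlWw×GgLlWw grid (8·8=64): GGLLWW=1 GGLLWw=2 GGLLww=1 GGLlWW=2 GGLlWw=4 GGLlww=2 GGllWW=1 GGllWw=2 GGllww=1 GgLLWW=2 GgLLWw=4 GgLLww=2 GgLlWW=4 GgLlWw=8 GgLlww=4 GgllWW=2 GgllWw=4 Ggllww=2 ggLLWW=1 ggLLWw=2 ggLLww=1 ggLlWW=2 ggLlWw=4 ggLlww=2 ggllWW=1 ggllWw=2 ggllww=1
GGLLww hits 1/64; gcd=1; 1÷1/64÷1 = 1/64

P(GGLLww) = 1/64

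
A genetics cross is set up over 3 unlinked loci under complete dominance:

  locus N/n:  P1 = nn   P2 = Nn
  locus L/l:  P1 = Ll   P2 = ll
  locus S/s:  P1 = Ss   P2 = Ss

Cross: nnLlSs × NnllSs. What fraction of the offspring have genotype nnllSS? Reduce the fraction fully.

P(nnllSS) = 1/16

nnLlSs gametes: nLS×2, nLs×2, nlS×2, nls×2
NnllSs gametes: NlS×2, Nls×2, nlS×2, nls×2
nnLlSs×NnllSs grid (8·8=64): NnLlSS=4 NnLlSs=8 NnLlss=4 NnllSS=4 NnllSs=8 Nnllss=4 nnLlSS=4 nnLlSs=8 nnLlss=4 nnllSS=4 nnllSs=8 nnllss=4
nnllSS hits 4/64; gcd=4; 4÷4/64÷4 = 1/16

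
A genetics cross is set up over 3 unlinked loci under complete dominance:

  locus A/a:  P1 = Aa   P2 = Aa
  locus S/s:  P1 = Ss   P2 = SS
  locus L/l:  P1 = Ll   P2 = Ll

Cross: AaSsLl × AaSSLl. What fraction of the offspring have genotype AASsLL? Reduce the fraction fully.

AaSsLl gametes: ASL×1, ASl×1, AsL×1, Asl×1, aSL×1, aSl×1, asL×1, asl×1
AaSSLl gametes: ASL×2, ASl×2, aSL×2, aSl×2
AaSsLl×AaSSLl grid (8·8=64): AASSLL=2 AASSLl=4 AASSll=2 AASsLL=2 AASsLl=4 AASsll=2 AaSSLL=4 AaSSLl=8 AaSSll=4 AaSsLL=4 AaSsLl=8 AaSsll=4 aaSSLL=2 aaSSLl=4 aaSSll=2 aaSsLL=2 aaSsLl=4 aaSsll=2
AASsLL hits 2/64; gcd=2; 2÷2/64÷2 = 1/32

P(AASsLL) = 1/32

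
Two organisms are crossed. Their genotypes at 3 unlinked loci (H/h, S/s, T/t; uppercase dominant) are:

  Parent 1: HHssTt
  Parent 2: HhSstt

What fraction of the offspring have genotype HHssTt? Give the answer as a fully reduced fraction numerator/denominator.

HHssTt gametes: HsT×4, Hst×4
HhSstt gametes: HSt×2, Hst×2, hSt×2, hst×2
HHssTt×HhSstt grid (8·8=64): HHSsTt=8 HHSstt=8 HHssTt=8 HHsstt=8 HhSsTt=8 HhSstt=8 HhssTt=8 Hhsstt=8
HHssTt hits 8/64; gcd=8; 8÷8/64÷8 = 1/8

P(HHssTt) = 1/8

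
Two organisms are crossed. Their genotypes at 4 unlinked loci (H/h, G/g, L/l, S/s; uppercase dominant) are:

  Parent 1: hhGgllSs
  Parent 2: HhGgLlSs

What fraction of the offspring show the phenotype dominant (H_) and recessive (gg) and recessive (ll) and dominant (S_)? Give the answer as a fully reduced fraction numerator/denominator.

P(H_ gg ll S_) = 3/64

hhGgllSs gametes: hGlS×4, hGls×4, hglS×4, hgls×4
HhGgLlSs gametes: HGLS×1, HGLs×1, HGlS×1, HGls×1, HgLS×1, HgLs×1, HglS×1, Hgls×1, hGLS×1, hGLs×1, hGlS×1, hGls×1, hgLS×1, hgLs×1, hglS×1, hgls×1
hhGgllSs×HhGgLlSs grid (16·16=256): HhGGLlSS=4 HhGGLlSs=8 HhGGLlss=4 HhGGllSS=4 HhGGllSs=8 HhGGllss=4 HhGgLlSS=8 HhGgLlSs=16 HhGgLlss=8 HhGgllSS=8 HhGgllSs=16 HhGgllss=8 HhggLlSS=4 HhggLlSs=8 HhggLlss=4 HhggllSS=4 HhggllSs=8 Hhggllss=4 hhGGLlSS=4 hhGGLlSs=8 hhGGLlss=4 hhGGllSS=4 hhGGllSs=8 hhGGllss=4 hhGgLlSS=8 hhGgLlSs=16 hhGgLlss=8 hhGgllSS=8 hhGgllSs=16 hhGgllss=8 hhggLlSS=4 hhggLlSs=8 hhggLlss=4 hhggllSS=4 hhggllSs=8 hhggllss=4
H_ gg ll S_ hits 12/256; gcd=4; 12÷4/256÷4 = 3/64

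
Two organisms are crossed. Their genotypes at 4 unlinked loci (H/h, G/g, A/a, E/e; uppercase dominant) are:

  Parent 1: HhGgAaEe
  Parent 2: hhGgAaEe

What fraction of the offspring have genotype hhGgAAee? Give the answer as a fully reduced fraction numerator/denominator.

HhGgAaEe gametes: HGAE×1, HGAe×1, HGaE×1, HGae×1, HgAE×1, HgAe×1, HgaE×1, Hgae×1, hGAE×1, hGAe×1, hGaE×1, hGae×1, hgAE×1, hgAe×1, hgaE×1, hgae×1
hhGgAaEe gametes: hGAE×2, hGAe×2, hGaE×2, hGae×2, hgAE×2, hgAe×2, hgaE×2, hgae×2
HhGgAaEe×hhGgAaEe grid (16·16=256): HhGGAAEE=2 HhGGAAEe=4 HhGGAAee=2 HhGGAaEE=4 HhGGAaEe=8 HhGGAaee=4 HhGGaaEE=2 HhGGaaEe=4 HhGGaaee=2 HhGgAAEE=4 HhGgAAEe=8 HhGgAAee=4 HhGgAaEE=8 HhGgAaEe=16 HhGgAaee=8 HhGgaaEE=4 HhGgaaEe=8 HhGgaaee=4 HhggAAEE=2 HhggAAEe=4 HhggAAee=2 HhggAaEE=4 HhggAaEe=8 HhggAaee=4 HhggaaEE=2 HhggaaEe=4 Hhggaaee=2 hhGGAAEE=2 hhGGAAEe=4 hhGGAAee=2 hhGGAaEE=4 hhGGAaEe=8 hhGGAaee=4 hhGGaaEE=2 hhGGaaEe=4 hhGGaaee=2 hhGgAAEE=4 hhGgAAEe=8 hhGgAAee=4 hhGgAaEE=8 hhGgAaEe=16 hhGgAaee=8 hhGgaaEE=4 hhGgaaEe=8 hhGgaaee=4 hhggAAEE=2 hhggAAEe=4 hhggAAee=2 hhggAaEE=4 hhggAaEe=8 hhggAaee=4 hhggaaEE=2 hhggaaEe=4 hhggaaee=2
hhGgAAee hits 4/256; gcd=4; 4÷4/256÷4 = 1/64

P(hhGgAAee) = 1/64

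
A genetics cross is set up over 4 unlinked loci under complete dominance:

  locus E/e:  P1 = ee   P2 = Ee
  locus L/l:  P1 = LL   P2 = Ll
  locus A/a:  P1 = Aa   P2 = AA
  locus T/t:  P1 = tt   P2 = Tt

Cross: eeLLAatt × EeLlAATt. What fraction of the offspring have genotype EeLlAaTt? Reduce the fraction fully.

P(EeLlAaTt) = 1/16

eeLLAatt gametes: eLAt×8, eLat×8
EeLlAATt gametes: ELAT×2, ELAt×2, ElAT×2, ElAt×2, eLAT×2, eLAt×2, elAT×2, elAt×2
eeLLAatt×EeLlAATt grid (16·16=256): EeLLAATt=16 EeLLAAtt=16 EeLLAaTt=16 EeLLAatt=16 EeLlAATt=16 EeLlAAtt=16 EeLlAaTt=16 EeLlAatt=16 eeLLAATt=16 eeLLAAtt=16 eeLLAaTt=16 eeLLAatt=16 eeLlAATt=16 eeLlAAtt=16 eeLlAaTt=16 eeLlAatt=16
EeLlAaTt hits 16/256; gcd=16; 16÷16/256÷16 = 1/16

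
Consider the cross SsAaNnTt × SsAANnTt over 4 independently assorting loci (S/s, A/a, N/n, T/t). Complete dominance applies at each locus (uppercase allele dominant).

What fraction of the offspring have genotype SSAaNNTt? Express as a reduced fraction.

SsAaNnTt gametes: SANT×1, SANt×1, SAnT×1, SAnt×1, SaNT×1, SaNt×1, SanT×1, Sant×1, sANT×1, sANt×1, sAnT×1, sAnt×1, saNT×1, saNt×1, sanT×1, sant×1
SsAANnTt gametes: SANT×2, SANt×2, SAnT×2, SAnt×2, sANT×2, sANt×2, sAnT×2, sAnt×2
SsAaNnTt×SsAANnTt grid (16·16=256): SSAANNTT=2 SSAANNTt=4 SSAANNtt=2 SSAANnTT=4 SSAANnTt=8 SSAANntt=4 SSAAnnTT=2 SSAAnnTt=4 SSAAnntt=2 SSAaNNTT=2 SSAaNNTt=4 SSAaNNtt=2 SSAaNnTT=4 SSAaNnTt=8 SSAaNntt=4 SSAannTT=2 SSAannTt=4 SSAanntt=2 SsAANNTT=4 SsAANNTt=8 SsAANNtt=4 SsAANnTT=8 SsAANnTt=16 SsAANntt=8 SsAAnnTT=4 SsAAnnTt=8 SsAAnntt=4 SsAaNNTT=4 SsAaNNTt=8 SsAaNNtt=4 SsAaNnTT=8 SsAaNnTt=16 SsAaNntt=8 SsAannTT=4 SsAannTt=8 SsAanntt=4 ssAANNTT=2 ssAANNTt=4 ssAANNtt=2 ssAANnTT=4 ssAANnTt=8 ssAANntt=4 ssAAnnTT=2 ssAAnnTt=4 ssAAnntt=2 ssAaNNTT=2 ssAaNNTt=4 ssAaNNtt=2 ssAaNnTT=4 ssAaNnTt=8 ssAaNntt=4 ssAannTT=2 ssAannTt=4 ssAanntt=2
SSAaNNTt hits 4/256; gcd=4; 4÷4/256÷4 = 1/64

P(SSAaNNTt) = 1/64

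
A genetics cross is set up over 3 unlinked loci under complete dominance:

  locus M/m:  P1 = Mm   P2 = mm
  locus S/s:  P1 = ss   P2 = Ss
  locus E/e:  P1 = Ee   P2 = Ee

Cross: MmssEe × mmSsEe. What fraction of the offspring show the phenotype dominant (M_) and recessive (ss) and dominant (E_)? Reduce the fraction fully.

MmssEe gametes: MsE×2, Mse×2, msE×2, mse×2
mmSsEe gametes: mSE×2, mSe×2, msE×2, mse×2
MmssEe×mmSsEe grid (8·8=64): MmSsEE=4 MmSsEe=8 MmSsee=4 MmssEE=4 MmssEe=8 Mmssee=4 mmSsEE=4 mmSsEe=8 mmSsee=4 mmssEE=4 mmssEe=8 mmssee=4
M_ ss E_ hits 12/64; gcd=4; 12÷4/64÷4 = 3/16

P(M_ ss E_) = 3/16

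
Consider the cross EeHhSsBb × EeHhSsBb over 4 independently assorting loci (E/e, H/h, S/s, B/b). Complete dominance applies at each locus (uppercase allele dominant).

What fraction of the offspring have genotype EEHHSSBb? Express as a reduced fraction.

EeHhSsBb gametes: EHSB×1, EHSb×1, EHsB×1, EHsb×1, EhSB×1, EhSb×1, EhsB×1, Ehsb×1, eHSB×1, eHSb×1, eHsB×1, eHsb×1, ehSB×1, ehSb×1, ehsB×1, ehsb×1
EeHhSsBb gametes: EHSB×1, EHSb×1, EHsB×1, EHsb×1, EhSB×1, EhSb×1, EhsB×1, Ehsb×1, eHSB×1, eHSb×1, eHsB×1, eHsb×1, ehSB×1, ehSb×1, ehsB×1, ehsb×1
EeHhSsBb×EeHhSsBb grid (16·16=256): EEHHSSBB=1 EEHHSSBb=2 EEHHSSbb=1 EEHHSsBB=2 EEHHSsBb=4 EEHHSsbb=2 EEHHssBB=1 EEHHssBb=2 EEHHssbb=1 EEHhSSBB=2 EEHhSSBb=4 EEHhSSbb=2 EEHhSsBB=4 EEHhSsBb=8 EEHhSsbb=4 EEHhssBB=2 EEHhssBb=4 EEHhssbb=2 EEhhSSBB=1 EEhhSSBb=2 EEhhSSbb=1 EEhhSsBB=2 EEhhSsBb=4 EEhhSsbb=2 EEhhssBB=1 EEhhssBb=2 EEhhssbb=1 EeHHSSBB=2 EeHHSSBb=4 EeHHSSbb=2 EeHHSsBB=4 EeHHSsBb=8 EeHHSsbb=4 EeHHssBB=2 EeHHssBb=4 EeHHssbb=2 EeHhSSBB=4 EeHhSSBb=8 EeHhSSbb=4 EeHhSsBB=8 EeHhSsBb=16 EeHhSsbb=8 EeHhssBB=4 EeHhssBb=8 EeHhssbb=4 EehhSSBB=2 EehhSSBb=4 EehhSSbb=2 EehhSsBB=4 EehhSsBb=8 EehhSsbb=4 EehhssBB=2 EehhssBb=4 Eehhssbb=2 eeHHSSBB=1 eeHHSSBb=2 eeHHSSbb=1 eeHHSsBB=2 eeHHSsBb=4 eeHHSsbb=2 eeHHssBB=1 eeHHssBb=2 eeHHssbb=1 eeHhSSBB=2 eeHhSSBb=4 eeHhSSbb=2 eeHhSsBB=4 eeHhSsBb=8 eeHhSsbb=4 eeHhssBB=2 eeHhssBb=4 eeHhssbb=2 eehhSSBB=1 eehhSSBb=2 eehhSSbb=1 eehhSsBB=2 eehhSsBb=4 eehhSsbb=2 eehhssBB=1 eehhssBb=2 eehhssbb=1
EEHHSSBb hits 2/256; gcd=2; 2÷2/256÷2 = 1/128

P(EEHHSSBb) = 1/128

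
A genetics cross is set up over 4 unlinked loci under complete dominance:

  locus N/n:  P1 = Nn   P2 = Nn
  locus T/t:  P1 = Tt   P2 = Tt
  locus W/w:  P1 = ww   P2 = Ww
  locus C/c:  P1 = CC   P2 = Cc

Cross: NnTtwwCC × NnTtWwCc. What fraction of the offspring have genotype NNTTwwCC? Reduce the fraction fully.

NnTtwwCC gametes: NTwC×4, NtwC×4, nTwC×4, ntwC×4
NnTtWwCc gametes: NTWC×1, NTWc×1, NTwC×1, NTwc×1, NtWC×1, NtWc×1, NtwC×1, Ntwc×1, nTWC×1, nTWc×1, nTwC×1, nTwc×1, ntWC×1, ntWc×1, ntwC×1, ntwc×1
NnTtwwCC×NnTtWwCc grid (16·16=256): NNTTWwCC=4 NNTTWwCc=4 NNTTwwCC=4 NNTTwwCc=4 NNTtWwCC=8 NNTtWwCc=8 NNTtwwCC=8 NNTtwwCc=8 NNttWwCC=4 NNttWwCc=4 NNttwwCC=4 NNttwwCc=4 NnTTWwCC=8 NnTTWwCc=8 NnTTwwCC=8 NnTTwwCc=8 NnTtWwCC=16 NnTtWwCc=16 NnTtwwCC=16 NnTtwwCc=16 NnttWwCC=8 NnttWwCc=8 NnttwwCC=8 NnttwwCc=8 nnTTWwCC=4 nnTTWwCc=4 nnTTwwCC=4 nnTTwwCc=4 nnTtWwCC=8 nnTtWwCc=8 nnTtwwCC=8 nnTtwwCc=8 nnttWwCC=4 nnttWwCc=4 nnttwwCC=4 nnttwwCc=4
NNTTwwCC hits 4/256; gcd=4; 4÷4/256÷4 = 1/64

P(NNTTwwCC) = 1/64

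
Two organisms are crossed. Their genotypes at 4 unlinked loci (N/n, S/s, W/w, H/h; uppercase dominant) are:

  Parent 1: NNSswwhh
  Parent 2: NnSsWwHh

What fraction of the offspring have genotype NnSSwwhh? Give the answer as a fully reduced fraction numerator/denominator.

NNSswwhh gametes: NSwh×8, Nswh×8
NnSsWwHh gametes: NSWH×1, NSWh×1, NSwH×1, NSwh×1, NsWH×1, NsWh×1, NswH×1, Nswh×1, nSWH×1, nSWh×1, nSwH×1, nSwh×1, nsWH×1, nsWh×1, nswH×1, nswh×1
NNSswwhh×NnSsWwHh grid (16·16=256): NNSSWwHh=8 NNSSWwhh=8 NNSSwwHh=8 NNSSwwhh=8 NNSsWwHh=16 NNSsWwhh=16 NNSswwHh=16 NNSswwhh=16 NNssWwHh=8 NNssWwhh=8 NNsswwHh=8 NNsswwhh=8 NnSSWwHh=8 NnSSWwhh=8 NnSSwwHh=8 NnSSwwhh=8 NnSsWwHh=16 NnSsWwhh=16 NnSswwHh=16 NnSswwhh=16 NnssWwHh=8 NnssWwhh=8 NnsswwHh=8 Nnsswwhh=8
NnSSwwhh hits 8/256; gcd=8; 8÷8/256÷8 = 1/32

P(NnSSwwhh) = 1/32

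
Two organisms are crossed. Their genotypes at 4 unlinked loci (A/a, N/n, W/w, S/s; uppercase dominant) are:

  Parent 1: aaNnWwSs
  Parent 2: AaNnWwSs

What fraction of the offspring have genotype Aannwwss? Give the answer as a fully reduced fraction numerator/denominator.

P(Aannwwss) = 1/128

aaNnWwSs gametes: aNWS×2, aNWs×2, aNwS×2, aNws×2, anWS×2, anWs×2, anwS×2, anws×2
AaNnWwSs gametes: ANWS×1, ANWs×1, ANwS×1, ANws×1, AnWS×1, AnWs×1, AnwS×1, Anws×1, aNWS×1, aNWs×1, aNwS×1, aNws×1, anWS×1, anWs×1, anwS×1, anws×1
aaNnWwSs×AaNnWwSs grid (16·16=256): AaNNWWSS=2 AaNNWWSs=4 AaNNWWss=2 AaNNWwSS=4 AaNNWwSs=8 AaNNWwss=4 AaNNwwSS=2 AaNNwwSs=4 AaNNwwss=2 AaNnWWSS=4 AaNnWWSs=8 AaNnWWss=4 AaNnWwSS=8 AaNnWwSs=16 AaNnWwss=8 AaNnwwSS=4 AaNnwwSs=8 AaNnwwss=4 AannWWSS=2 AannWWSs=4 AannWWss=2 AannWwSS=4 AannWwSs=8 AannWwss=4 AannwwSS=2 AannwwSs=4 Aannwwss=2 aaNNWWSS=2 aaNNWWSs=4 aaNNWWss=2 aaNNWwSS=4 aaNNWwSs=8 aaNNWwss=4 aaNNwwSS=2 aaNNwwSs=4 aaNNwwss=2 aaNnWWSS=4 aaNnWWSs=8 aaNnWWss=4 aaNnWwSS=8 aaNnWwSs=16 aaNnWwss=8 aaNnwwSS=4 aaNnwwSs=8 aaNnwwss=4 aannWWSS=2 aannWWSs=4 aannWWss=2 aannWwSS=4 aannWwSs=8 aannWwss=4 aannwwSS=2 aannwwSs=4 aannwwss=2
Aannwwss hits 2/256; gcd=2; 2÷2/256÷2 = 1/128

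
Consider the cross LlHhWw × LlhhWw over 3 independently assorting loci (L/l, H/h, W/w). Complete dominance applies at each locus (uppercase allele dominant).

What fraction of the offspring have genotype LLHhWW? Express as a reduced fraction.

P(LLHhWW) = 1/32

LlHhWw gametes: LHW×1, LHw×1, LhW×1, Lhw×1, lHW×1, lHw×1, lhW×1, lhw×1
LlhhWw gametes: LhW×2, Lhw×2, lhW×2, lhw×2
LlHhWw×LlhhWw grid (8·8=64): LLHhWW=2 LLHhWw=4 LLHhww=2 LLhhWW=2 LLhhWw=4 LLhhww=2 LlHhWW=4 LlHhWw=8 LlHhww=4 LlhhWW=4 LlhhWw=8 Llhhww=4 llHhWW=2 llHhWw=4 llHhww=2 llhhWW=2 llhhWw=4 llhhww=2
LLHhWW hits 2/64; gcd=2; 2÷2/64÷2 = 1/32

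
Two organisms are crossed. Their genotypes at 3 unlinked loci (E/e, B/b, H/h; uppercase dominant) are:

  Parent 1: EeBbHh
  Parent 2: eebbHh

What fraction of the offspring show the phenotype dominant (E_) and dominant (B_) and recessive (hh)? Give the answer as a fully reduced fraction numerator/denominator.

P(E_ B_ hh) = 1/16

EeBbHh gametes: EBH×1, EBh×1, EbH×1, Ebh×1, eBH×1, eBh×1, ebH×1, ebh×1
eebbHh gametes: ebH×4, ebh×4
EeBbHh×eebbHh grid (8·8=64): EeBbHH=4 EeBbHh=8 EeBbhh=4 EebbHH=4 EebbHh=8 Eebbhh=4 eeBbHH=4 eeBbHh=8 eeBbhh=4 eebbHH=4 eebbHh=8 eebbhh=4
E_ B_ hh hits 4/64; gcd=4; 4÷4/64÷4 = 1/16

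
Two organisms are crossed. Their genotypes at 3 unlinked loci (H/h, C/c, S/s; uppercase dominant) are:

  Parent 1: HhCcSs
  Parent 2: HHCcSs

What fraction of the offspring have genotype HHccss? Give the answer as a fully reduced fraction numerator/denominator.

HhCcSs gametes: HCS×1, HCs×1, HcS×1, Hcs×1, hCS×1, hCs×1, hcS×1, hcs×1
HHCcSs gametes: HCS×2, HCs×2, HcS×2, Hcs×2
HhCcSs×HHCcSs grid (8·8=64): HHCCSS=2 HHCCSs=4 HHCCss=2 HHCcSS=4 HHCcSs=8 HHCcss=4 HHccSS=2 HHccSs=4 HHccss=2 HhCCSS=2 HhCCSs=4 HhCCss=2 HhCcSS=4 HhCcSs=8 HhCcss=4 HhccSS=2 HhccSs=4 Hhccss=2
HHccss hits 2/64; gcd=2; 2÷2/64÷2 = 1/32

P(HHccss) = 1/32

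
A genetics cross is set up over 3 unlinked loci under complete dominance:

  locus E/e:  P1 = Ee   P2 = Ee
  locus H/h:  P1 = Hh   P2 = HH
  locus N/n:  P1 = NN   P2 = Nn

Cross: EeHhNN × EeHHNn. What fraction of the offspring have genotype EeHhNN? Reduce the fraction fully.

EeHhNN gametes: EHN×2, EhN×2, eHN×2, ehN×2
EeHHNn gametes: EHN×2, EHn×2, eHN×2, eHn×2
EeHhNN×EeHHNn grid (8·8=64): EEHHNN=4 EEHHNn=4 EEHhNN=4 EEHhNn=4 EeHHNN=8 EeHHNn=8 EeHhNN=8 EeHhNn=8 eeHHNN=4 eeHHNn=4 eeHhNN=4 eeHhNn=4
EeHhNN hits 8/64; gcd=8; 8÷8/64÷8 = 1/8

P(EeHhNN) = 1/8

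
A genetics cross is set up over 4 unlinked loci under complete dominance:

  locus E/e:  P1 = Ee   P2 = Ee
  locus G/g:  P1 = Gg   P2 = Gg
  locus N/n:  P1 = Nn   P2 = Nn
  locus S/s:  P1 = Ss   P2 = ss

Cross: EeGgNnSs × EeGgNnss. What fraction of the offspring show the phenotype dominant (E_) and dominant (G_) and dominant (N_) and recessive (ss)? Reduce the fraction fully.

P(E_ G_ N_ ss) = 27/128

EeGgNnSs gametes: EGNS×1, EGNs×1, EGnS×1, EGns×1, EgNS×1, EgNs×1, EgnS×1, Egns×1, eGNS×1, eGNs×1, eGnS×1, eGns×1, egNS×1, egNs×1, egnS×1, egns×1
EeGgNnss gametes: EGNs×2, EGns×2, EgNs×2, Egns×2, eGNs×2, eGns×2, egNs×2, egns×2
EeGgNnSs×EeGgNnss grid (16·16=256): EEGGNNSs=2 EEGGNNss=2 EEGGNnSs=4 EEGGNnss=4 EEGGnnSs=2 EEGGnnss=2 EEGgNNSs=4 EEGgNNss=4 EEGgNnSs=8 EEGgNnss=8 EEGgnnSs=4 EEGgnnss=4 EEggNNSs=2 EEggNNss=2 EEggNnSs=4 EEggNnss=4 EEggnnSs=2 EEggnnss=2 EeGGNNSs=4 EeGGNNss=4 EeGGNnSs=8 EeGGNnss=8 EeGGnnSs=4 EeGGnnss=4 EeGgNNSs=8 EeGgNNss=8 EeGgNnSs=16 EeGgNnss=16 EeGgnnSs=8 EeGgnnss=8 EeggNNSs=4 EeggNNss=4 EeggNnSs=8 EeggNnss=8 EeggnnSs=4 Eeggnnss=4 eeGGNNSs=2 eeGGNNss=2 eeGGNnSs=4 eeGGNnss=4 eeGGnnSs=2 eeGGnnss=2 eeGgNNSs=4 eeGgNNss=4 eeGgNnSs=8 eeGgNnss=8 eeGgnnSs=4 eeGgnnss=4 eeggNNSs=2 eeggNNss=2 eeggNnSs=4 eeggNnss=4 eeggnnSs=2 eeggnnss=2
E_ G_ N_ ss hits 54/256; gcd=2; 54÷2/256÷2 = 27/128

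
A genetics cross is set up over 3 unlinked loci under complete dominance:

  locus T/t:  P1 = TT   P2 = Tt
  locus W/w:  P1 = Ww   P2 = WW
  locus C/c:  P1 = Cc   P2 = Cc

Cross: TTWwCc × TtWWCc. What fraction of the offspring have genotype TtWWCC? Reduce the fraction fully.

P(TtWWCC) = 1/16

TTWwCc gametes: TWC×2, TWc×2, TwC×2, Twc×2
TtWWCc gametes: TWC×2, TWc×2, tWC×2, tWc×2
TTWwCc×TtWWCc grid (8·8=64): TTWWCC=4 TTWWCc=8 TTWWcc=4 TTWwCC=4 TTWwCc=8 TTWwcc=4 TtWWCC=4 TtWWCc=8 TtWWcc=4 TtWwCC=4 TtWwCc=8 TtWwcc=4
TtWWCC hits 4/64; gcd=4; 4÷4/64÷4 = 1/16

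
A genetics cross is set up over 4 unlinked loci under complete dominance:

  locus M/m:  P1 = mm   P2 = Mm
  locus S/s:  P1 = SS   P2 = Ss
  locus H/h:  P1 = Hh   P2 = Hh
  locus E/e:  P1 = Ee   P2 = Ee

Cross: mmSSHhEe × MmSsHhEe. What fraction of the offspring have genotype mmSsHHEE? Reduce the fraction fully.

P(mmSsHHEE) = 1/64

mmSSHhEe gametes: mSHE×4, mSHe×4, mShE×4, mShe×4
MmSsHhEe gametes: MSHE×1, MSHe×1, MShE×1, MShe×1, MsHE×1, MsHe×1, MshE×1, Mshe×1, mSHE×1, mSHe×1, mShE×1, mShe×1, msHE×1, msHe×1, mshE×1, mshe×1
mmSSHhEe×MmSsHhEe grid (16·16=256): MmSSHHEE=4 MmSSHHEe=8 MmSSHHee=4 MmSSHhEE=8 MmSSHhEe=16 MmSSHhee=8 MmSShhEE=4 MmSShhEe=8 MmSShhee=4 MmSsHHEE=4 MmSsHHEe=8 MmSsHHee=4 MmSsHhEE=8 MmSsHhEe=16 MmSsHhee=8 MmSshhEE=4 MmSshhEe=8 MmSshhee=4 mmSSHHEE=4 mmSSHHEe=8 mmSSHHee=4 mmSSHhEE=8 mmSSHhEe=16 mmSSHhee=8 mmSShhEE=4 mmSShhEe=8 mmSShhee=4 mmSsHHEE=4 mmSsHHEe=8 mmSsHHee=4 mmSsHhEE=8 mmSsHhEe=16 mmSsHhee=8 mmSshhEE=4 mmSshhEe=8 mmSshhee=4
mmSsHHEE hits 4/256; gcd=4; 4÷4/256÷4 = 1/64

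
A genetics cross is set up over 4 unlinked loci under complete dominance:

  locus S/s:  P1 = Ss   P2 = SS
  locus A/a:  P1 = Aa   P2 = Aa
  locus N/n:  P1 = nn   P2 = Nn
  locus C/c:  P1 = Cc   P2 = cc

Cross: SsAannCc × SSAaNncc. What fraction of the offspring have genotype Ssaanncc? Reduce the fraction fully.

P(Ssaanncc) = 1/32

SsAannCc gametes: SAnC×2, SAnc×2, SanC×2, Sanc×2, sAnC×2, sAnc×2, sanC×2, sanc×2
SSAaNncc gametes: SANc×4, SAnc×4, SaNc×4, Sanc×4
SsAannCc×SSAaNncc grid (16·16=256): SSAANnCc=8 SSAANncc=8 SSAAnnCc=8 SSAAnncc=8 SSAaNnCc=16 SSAaNncc=16 SSAannCc=16 SSAanncc=16 SSaaNnCc=8 SSaaNncc=8 SSaannCc=8 SSaanncc=8 SsAANnCc=8 SsAANncc=8 SsAAnnCc=8 SsAAnncc=8 SsAaNnCc=16 SsAaNncc=16 SsAannCc=16 SsAanncc=16 SsaaNnCc=8 SsaaNncc=8 SsaannCc=8 Ssaanncc=8
Ssaanncc hits 8/256; gcd=8; 8÷8/256÷8 = 1/32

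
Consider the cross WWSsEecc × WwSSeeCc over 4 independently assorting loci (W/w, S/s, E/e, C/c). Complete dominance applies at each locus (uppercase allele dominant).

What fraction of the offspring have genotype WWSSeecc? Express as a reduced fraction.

P(WWSSeecc) = 1/16

WWSsEecc gametes: WSEc×4, WSec×4, WsEc×4, Wsec×4
WwSSeeCc gametes: WSeC×4, WSec×4, wSeC×4, wSec×4
WWSsEecc×WwSSeeCc grid (16·16=256): WWSSEeCc=16 WWSSEecc=16 WWSSeeCc=16 WWSSeecc=16 WWSsEeCc=16 WWSsEecc=16 WWSseeCc=16 WWSseecc=16 WwSSEeCc=16 WwSSEecc=16 WwSSeeCc=16 WwSSeecc=16 WwSsEeCc=16 WwSsEecc=16 WwSseeCc=16 WwSseecc=16
WWSSeecc hits 16/256; gcd=16; 16÷16/256÷16 = 1/16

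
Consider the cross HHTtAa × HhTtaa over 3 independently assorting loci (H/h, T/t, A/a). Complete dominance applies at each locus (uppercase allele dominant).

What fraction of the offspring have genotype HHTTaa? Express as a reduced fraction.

P(HHTTaa) = 1/16

HHTtAa gametes: HTA×2, HTa×2, HtA×2, Hta×2
HhTtaa gametes: HTa×2, Hta×2, hTa×2, hta×2
HHTtAa×HhTtaa grid (8·8=64): HHTTAa=4 HHTTaa=4 HHTtAa=8 HHTtaa=8 HHttAa=4 HHttaa=4 HhTTAa=4 HhTTaa=4 HhTtAa=8 HhTtaa=8 HhttAa=4 Hhttaa=4
HHTTaa hits 4/64; gcd=4; 4÷4/64÷4 = 1/16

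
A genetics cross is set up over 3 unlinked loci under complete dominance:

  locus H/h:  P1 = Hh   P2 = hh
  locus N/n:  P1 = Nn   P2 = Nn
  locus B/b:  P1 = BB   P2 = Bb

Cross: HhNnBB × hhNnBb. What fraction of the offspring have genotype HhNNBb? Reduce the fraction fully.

HhNnBB gametes: HNB×2, HnB×2, hNB×2, hnB×2
hhNnBb gametes: hNB×2, hNb×2, hnB×2, hnb×2
HhNnBB×hhNnBb grid (8·8=64): HhNNBB=4 HhNNBb=4 HhNnBB=8 HhNnBb=8 HhnnBB=4 HhnnBb=4 hhNNBB=4 hhNNBb=4 hhNnBB=8 hhNnBb=8 hhnnBB=4 hhnnBb=4
HhNNBb hits 4/64; gcd=4; 4÷4/64÷4 = 1/16

P(HhNNBb) = 1/16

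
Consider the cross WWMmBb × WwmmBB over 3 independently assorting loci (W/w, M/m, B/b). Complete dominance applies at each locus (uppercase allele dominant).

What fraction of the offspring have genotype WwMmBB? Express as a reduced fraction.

WWMmBb gametes: WMB×2, WMb×2, WmB×2, Wmb×2
WwmmBB gametes: WmB×4, wmB×4
WWMmBb×WwmmBB grid (8·8=64): WWMmBB=8 WWMmBb=8 WWmmBB=8 WWmmBb=8 WwMmBB=8 WwMmBb=8 WwmmBB=8 WwmmBb=8
WwMmBB hits 8/64; gcd=8; 8÷8/64÷8 = 1/8

P(WwMmBB) = 1/8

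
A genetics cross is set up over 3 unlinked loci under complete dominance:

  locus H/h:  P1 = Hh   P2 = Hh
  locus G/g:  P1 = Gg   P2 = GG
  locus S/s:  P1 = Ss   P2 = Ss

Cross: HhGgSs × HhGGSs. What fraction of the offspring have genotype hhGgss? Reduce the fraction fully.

P(hhGgss) = 1/32

HhGgSs gametes: HGS×1, HGs×1, HgS×1, Hgs×1, hGS×1, hGs×1, hgS×1, hgs×1
HhGGSs gametes: HGS×2, HGs×2, hGS×2, hGs×2
HhGgSs×HhGGSs grid (8·8=64): HHGGSS=2 HHGGSs=4 HHGGss=2 HHGgSS=2 HHGgSs=4 HHGgss=2 HhGGSS=4 HhGGSs=8 HhGGss=4 HhGgSS=4 HhGgSs=8 HhGgss=4 hhGGSS=2 hhGGSs=4 hhGGss=2 hhGgSS=2 hhGgSs=4 hhGgss=2
hhGgss hits 2/64; gcd=2; 2÷2/64÷2 = 1/32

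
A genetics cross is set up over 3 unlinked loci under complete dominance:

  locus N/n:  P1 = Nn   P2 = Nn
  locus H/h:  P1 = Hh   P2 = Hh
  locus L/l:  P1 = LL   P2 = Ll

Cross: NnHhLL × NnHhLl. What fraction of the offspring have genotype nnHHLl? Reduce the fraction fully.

NnHhLL gametes: NHL×2, NhL×2, nHL×2, nhL×2
NnHhLl gametes: NHL×1, NHl×1, NhL×1, Nhl×1, nHL×1, nHl×1, nhL×1, nhl×1
NnHhLL×NnHhLl grid (8·8=64): NNHHLL=2 NNHHLl=2 NNHhLL=4 NNHhLl=4 NNhhLL=2 NNhhLl=2 NnHHLL=4 NnHHLl=4 NnHhLL=8 NnHhLl=8 NnhhLL=4 NnhhLl=4 nnHHLL=2 nnHHLl=2 nnHhLL=4 nnHhLl=4 nnhhLL=2 nnhhLl=2
nnHHLl hits 2/64; gcd=2; 2÷2/64÷2 = 1/32

P(nnHHLl) = 1/32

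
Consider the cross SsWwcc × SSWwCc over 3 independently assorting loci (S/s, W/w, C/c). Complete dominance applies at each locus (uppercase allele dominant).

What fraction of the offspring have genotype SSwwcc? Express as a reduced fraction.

SsWwcc gametes: SWc×2, Swc×2, sWc×2, swc×2
SSWwCc gametes: SWC×2, SWc×2, SwC×2, Swc×2
SsWwcc×SSWwCc grid (8·8=64): SSWWCc=4 SSWWcc=4 SSWwCc=8 SSWwcc=8 SSwwCc=4 SSwwcc=4 SsWWCc=4 SsWWcc=4 SsWwCc=8 SsWwcc=8 SswwCc=4 Sswwcc=4
SSwwcc hits 4/64; gcd=4; 4÷4/64÷4 = 1/16

P(SSwwcc) = 1/16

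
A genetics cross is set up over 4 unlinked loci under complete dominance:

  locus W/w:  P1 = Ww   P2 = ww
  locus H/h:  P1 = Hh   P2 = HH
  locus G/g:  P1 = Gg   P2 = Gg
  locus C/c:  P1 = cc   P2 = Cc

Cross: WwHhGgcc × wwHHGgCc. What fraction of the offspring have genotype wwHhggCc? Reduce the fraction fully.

WwHhGgcc gametes: WHGc×2, WHgc×2, WhGc×2, Whgc×2, wHGc×2, wHgc×2, whGc×2, whgc×2
wwHHGgCc gametes: wHGC×4, wHGc×4, wHgC×4, wHgc×4
WwHhGgcc×wwHHGgCc grid (16·16=256): WwHHGGCc=8 WwHHGGcc=8 WwHHGgCc=16 WwHHGgcc=16 WwHHggCc=8 WwHHggcc=8 WwHhGGCc=8 WwHhGGcc=8 WwHhGgCc=16 WwHhGgcc=16 WwHhggCc=8 WwHhggcc=8 wwHHGGCc=8 wwHHGGcc=8 wwHHGgCc=16 wwHHGgcc=16 wwHHggCc=8 wwHHggcc=8 wwHhGGCc=8 wwHhGGcc=8 wwHhGgCc=16 wwHhGgcc=16 wwHhggCc=8 wwHhggcc=8
wwHhggCc hits 8/256; gcd=8; 8÷8/256÷8 = 1/32

P(wwHhggCc) = 1/32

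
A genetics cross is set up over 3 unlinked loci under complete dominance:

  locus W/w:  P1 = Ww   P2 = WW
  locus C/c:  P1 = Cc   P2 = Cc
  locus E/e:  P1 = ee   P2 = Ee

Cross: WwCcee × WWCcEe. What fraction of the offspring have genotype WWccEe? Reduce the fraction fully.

WwCcee gametes: WCe×2, Wce×2, wCe×2, wce×2
WWCcEe gametes: WCE×2, WCe×2, WcE×2, Wce×2
WwCcee×WWCcEe grid (8·8=64): WWCCEe=4 WWCCee=4 WWCcEe=8 WWCcee=8 WWccEe=4 WWccee=4 WwCCEe=4 WwCCee=4 WwCcEe=8 WwCcee=8 WwccEe=4 Wwccee=4
WWccEe hits 4/64; gcd=4; 4÷4/64÷4 = 1/16

P(WWccEe) = 1/16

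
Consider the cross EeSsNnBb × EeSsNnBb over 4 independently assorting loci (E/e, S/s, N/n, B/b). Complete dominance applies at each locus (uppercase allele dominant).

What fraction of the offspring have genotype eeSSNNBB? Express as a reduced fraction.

EeSsNnBb gametes: ESNB×1, ESNb×1, ESnB×1, ESnb×1, EsNB×1, EsNb×1, EsnB×1, Esnb×1, eSNB×1, eSNb×1, eSnB×1, eSnb×1, esNB×1, esNb×1, esnB×1, esnb×1
EeSsNnBb gametes: ESNB×1, ESNb×1, ESnB×1, ESnb×1, EsNB×1, EsNb×1, EsnB×1, Esnb×1, eSNB×1, eSNb×1, eSnB×1, eSnb×1, esNB×1, esNb×1, esnB×1, esnb×1
EeSsNnBb×EeSsNnBb grid (16·16=256): EESSNNBB=1 EESSNNBb=2 EESSNNbb=1 EESSNnBB=2 EESSNnBb=4 EESSNnbb=2 EESSnnBB=1 EESSnnBb=2 EESSnnbb=1 EESsNNBB=2 EESsNNBb=4 EESsNNbb=2 EESsNnBB=4 EESsNnBb=8 EESsNnbb=4 EESsnnBB=2 EESsnnBb=4 EESsnnbb=2 EEssNNBB=1 EEssNNBb=2 EEssNNbb=1 EEssNnBB=2 EEssNnBb=4 EEssNnbb=2 EEssnnBB=1 EEssnnBb=2 EEssnnbb=1 EeSSNNBB=2 EeSSNNBb=4 EeSSNNbb=2 EeSSNnBB=4 EeSSNnBb=8 EeSSNnbb=4 EeSSnnBB=2 EeSSnnBb=4 EeSSnnbb=2 EeSsNNBB=4 EeSsNNBb=8 EeSsNNbb=4 EeSsNnBB=8 EeSsNnBb=16 EeSsNnbb=8 EeSsnnBB=4 EeSsnnBb=8 EeSsnnbb=4 EessNNBB=2 EessNNBb=4 EessNNbb=2 EessNnBB=4 EessNnBb=8 EessNnbb=4 EessnnBB=2 EessnnBb=4 Eessnnbb=2 eeSSNNBB=1 eeSSNNBb=2 eeSSNNbb=1 eeSSNnBB=2 eeSSNnBb=4 eeSSNnbb=2 eeSSnnBB=1 eeSSnnBb=2 eeSSnnbb=1 eeSsNNBB=2 eeSsNNBb=4 eeSsNNbb=2 eeSsNnBB=4 eeSsNnBb=8 eeSsNnbb=4 eeSsnnBB=2 eeSsnnBb=4 eeSsnnbb=2 eessNNBB=1 eessNNBb=2 eessNNbb=1 eessNnBB=2 eessNnBb=4 eessNnbb=2 eessnnBB=1 eessnnBb=2 eessnnbb=1
eeSSNNBB hits 1/256; gcd=1; 1÷1/256÷1 = 1/256

P(eeSSNNBB) = 1/256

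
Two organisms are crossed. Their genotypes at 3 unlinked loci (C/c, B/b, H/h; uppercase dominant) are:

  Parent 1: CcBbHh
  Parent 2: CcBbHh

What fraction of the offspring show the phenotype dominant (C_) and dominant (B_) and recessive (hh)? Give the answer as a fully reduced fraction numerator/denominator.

CcBbHh gametes: CBH×1, CBh×1, CbH×1, Cbh×1, cBH×1, cBh×1, cbH×1, cbh×1
CcBbHh gametes: CBH×1, CBh×1, CbH×1, Cbh×1, cBH×1, cBh×1, cbH×1, cbh×1
CcBbHh×CcBbHh grid (8·8=64): CCBBHH=1 CCBBHh=2 CCBBhh=1 CCBbHH=2 CCBbHh=4 CCBbhh=2 CCbbHH=1 CCbbHh=2 CCbbhh=1 CcBBHH=2 CcBBHh=4 CcBBhh=2 CcBbHH=4 CcBbHh=8 CcBbhh=4 CcbbHH=2 CcbbHh=4 Ccbbhh=2 ccBBHH=1 ccBBHh=2 ccBBhh=1 ccBbHH=2 ccBbHh=4 ccBbhh=2 ccbbHH=1 ccbbHh=2 ccbbhh=1
C_ B_ hh hits 9/64; gcd=1; 9÷1/64÷1 = 9/64

P(C_ B_ hh) = 9/64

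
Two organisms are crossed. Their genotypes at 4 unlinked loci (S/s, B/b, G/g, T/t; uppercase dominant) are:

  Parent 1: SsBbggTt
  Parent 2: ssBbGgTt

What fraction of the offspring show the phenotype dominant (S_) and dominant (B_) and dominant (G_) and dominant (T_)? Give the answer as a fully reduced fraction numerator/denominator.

SsBbggTt gametes: SBgT×2, SBgt×2, SbgT×2, Sbgt×2, sBgT×2, sBgt×2, sbgT×2, sbgt×2
ssBbGgTt gametes: sBGT×2, sBGt×2, sBgT×2, sBgt×2, sbGT×2, sbGt×2, sbgT×2, sbgt×2
SsBbggTt×ssBbGgTt grid (16·16=256): SsBBGgTT=4 SsBBGgTt=8 SsBBGgtt=4 SsBBggTT=4 SsBBggTt=8 SsBBggtt=4 SsBbGgTT=8 SsBbGgTt=16 SsBbGgtt=8 SsBbggTT=8 SsBbggTt=16 SsBbggtt=8 SsbbGgTT=4 SsbbGgTt=8 SsbbGgtt=4 SsbbggTT=4 SsbbggTt=8 Ssbbggtt=4 ssBBGgTT=4 ssBBGgTt=8 ssBBGgtt=4 ssBBggTT=4 ssBBggTt=8 ssBBggtt=4 ssBbGgTT=8 ssBbGgTt=16 ssBbGgtt=8 ssBbggTT=8 ssBbggTt=16 ssBbggtt=8 ssbbGgTT=4 ssbbGgTt=8 ssbbGgtt=4 ssbbggTT=4 ssbbggTt=8 ssbbggtt=4
S_ B_ G_ T_ hits 36/256; gcd=4; 36÷4/256÷4 = 9/64

P(S_ B_ G_ T_) = 9/64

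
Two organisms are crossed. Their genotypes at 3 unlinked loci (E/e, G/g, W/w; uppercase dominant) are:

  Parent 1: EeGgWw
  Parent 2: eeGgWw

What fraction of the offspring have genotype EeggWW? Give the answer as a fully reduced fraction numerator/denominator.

P(EeggWW) = 1/32

EeGgWw gametes: EGW×1, EGw×1, EgW×1, Egw×1, eGW×1, eGw×1, egW×1, egw×1
eeGgWw gametes: eGW×2, eGw×2, egW×2, egw×2
EeGgWw×eeGgWw grid (8·8=64): EeGGWW=2 EeGGWw=4 EeGGww=2 EeGgWW=4 EeGgWw=8 EeGgww=4 EeggWW=2 EeggWw=4 Eeggww=2 eeGGWW=2 eeGGWw=4 eeGGww=2 eeGgWW=4 eeGgWw=8 eeGgww=4 eeggWW=2 eeggWw=4 eeggww=2
EeggWW hits 2/64; gcd=2; 2÷2/64÷2 = 1/32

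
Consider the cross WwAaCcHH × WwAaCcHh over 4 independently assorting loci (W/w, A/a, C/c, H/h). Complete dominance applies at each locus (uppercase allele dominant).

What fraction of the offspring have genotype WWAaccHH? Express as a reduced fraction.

WwAaCcHH gametes: WACH×2, WAcH×2, WaCH×2, WacH×2, wACH×2, wAcH×2, waCH×2, wacH×2
WwAaCcHh gametes: WACH×1, WACh×1, WAcH×1, WAch×1, WaCH×1, WaCh×1, WacH×1, Wach×1, wACH×1, wACh×1, wAcH×1, wAch×1, waCH×1, waCh×1, wacH×1, wach×1
WwAaCcHH×WwAaCcHh grid (16·16=256): WWAACCHH=2 WWAACCHh=2 WWAACcHH=4 WWAACcHh=4 WWAAccHH=2 WWAAccHh=2 WWAaCCHH=4 WWAaCCHh=4 WWAaCcHH=8 WWAaCcHh=8 WWAaccHH=4 WWAaccHh=4 WWaaCCHH=2 WWaaCCHh=2 WWaaCcHH=4 WWaaCcHh=4 WWaaccHH=2 WWaaccHh=2 WwAACCHH=4 WwAACCHh=4 WwAACcHH=8 WwAACcHh=8 WwAAccHH=4 WwAAccHh=4 WwAaCCHH=8 WwAaCCHh=8 WwAaCcHH=16 WwAaCcHh=16 WwAaccHH=8 WwAaccHh=8 WwaaCCHH=4 WwaaCCHh=4 WwaaCcHH=8 WwaaCcHh=8 WwaaccHH=4 WwaaccHh=4 wwAACCHH=2 wwAACCHh=2 wwAACcHH=4 wwAACcHh=4 wwAAccHH=2 wwAAccHh=2 wwAaCCHH=4 wwAaCCHh=4 wwAaCcHH=8 wwAaCcHh=8 wwAaccHH=4 wwAaccHh=4 wwaaCCHH=2 wwaaCCHh=2 wwaaCcHH=4 wwaaCcHh=4 wwaaccHH=2 wwaaccHh=2
WWAaccHH hits 4/256; gcd=4; 4÷4/256÷4 = 1/64

P(WWAaccHH) = 1/64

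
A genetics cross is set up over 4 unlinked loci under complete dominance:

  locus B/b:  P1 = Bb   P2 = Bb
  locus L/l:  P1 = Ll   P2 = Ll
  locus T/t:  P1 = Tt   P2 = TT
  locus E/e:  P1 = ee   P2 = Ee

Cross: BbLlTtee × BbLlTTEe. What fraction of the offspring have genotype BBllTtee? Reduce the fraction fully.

BbLlTtee gametes: BLTe×2, BLte×2, BlTe×2, Blte×2, bLTe×2, bLte×2, blTe×2, blte×2
BbLlTTEe gametes: BLTE×2, BLTe×2, BlTE×2, BlTe×2, bLTE×2, bLTe×2, blTE×2, blTe×2
BbLlTtee×BbLlTTEe grid (16·16=256): BBLLTTEe=4 BBLLTTee=4 BBLLTtEe=4 BBLLTtee=4 BBLlTTEe=8 BBLlTTee=8 BBLlTtEe=8 BBLlTtee=8 BBllTTEe=4 BBllTTee=4 BBllTtEe=4 BBllTtee=4 BbLLTTEe=8 BbLLTTee=8 BbLLTtEe=8 BbLLTtee=8 BbLlTTEe=16 BbLlTTee=16 BbLlTtEe=16 BbLlTtee=16 BbllTTEe=8 BbllTTee=8 BbllTtEe=8 BbllTtee=8 bbLLTTEe=4 bbLLTTee=4 bbLLTtEe=4 bbLLTtee=4 bbLlTTEe=8 bbLlTTee=8 bbLlTtEe=8 bbLlTtee=8 bbllTTEe=4 bbllTTee=4 bbllTtEe=4 bbllTtee=4
BBllTtee hits 4/256; gcd=4; 4÷4/256÷4 = 1/64

P(BBllTtee) = 1/64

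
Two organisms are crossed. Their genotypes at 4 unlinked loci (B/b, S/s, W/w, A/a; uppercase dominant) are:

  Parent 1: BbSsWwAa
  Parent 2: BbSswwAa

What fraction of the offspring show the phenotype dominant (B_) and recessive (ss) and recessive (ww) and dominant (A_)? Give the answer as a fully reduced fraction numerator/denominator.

BbSsWwAa gametes: BSWA×1, BSWa×1, BSwA×1, BSwa×1, BsWA×1, BsWa×1, BswA×1, Bswa×1, bSWA×1, bSWa×1, bSwA×1, bSwa×1, bsWA×1, bsWa×1, bswA×1, bswa×1
BbSswwAa gametes: BSwA×2, BSwa×2, BswA×2, Bswa×2, bSwA×2, bSwa×2, bswA×2, bswa×2
BbSsWwAa×BbSswwAa grid (16·16=256): BBSSWwAA=2 BBSSWwAa=4 BBSSWwaa=2 BBSSwwAA=2 BBSSwwAa=4 BBSSwwaa=2 BBSsWwAA=4 BBSsWwAa=8 BBSsWwaa=4 BBSswwAA=4 BBSswwAa=8 BBSswwaa=4 BBssWwAA=2 BBssWwAa=4 BBssWwaa=2 BBsswwAA=2 BBsswwAa=4 BBsswwaa=2 BbSSWwAA=4 BbSSWwAa=8 BbSSWwaa=4 BbSSwwAA=4 BbSSwwAa=8 BbSSwwaa=4 BbSsWwAA=8 BbSsWwAa=16 BbSsWwaa=8 BbSswwAA=8 BbSswwAa=16 BbSswwaa=8 BbssWwAA=4 BbssWwAa=8 BbssWwaa=4 BbsswwAA=4 BbsswwAa=8 Bbsswwaa=4 bbSSWwAA=2 bbSSWwAa=4 bbSSWwaa=2 bbSSwwAA=2 bbSSwwAa=4 bbSSwwaa=2 bbSsWwAA=4 bbSsWwAa=8 bbSsWwaa=4 bbSswwAA=4 bbSswwAa=8 bbSswwaa=4 bbssWwAA=2 bbssWwAa=4 bbssWwaa=2 bbsswwAA=2 bbsswwAa=4 bbsswwaa=2
B_ ss ww A_ hits 18/256; gcd=2; 18÷2/256÷2 = 9/128

P(B_ ss ww A_) = 9/128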